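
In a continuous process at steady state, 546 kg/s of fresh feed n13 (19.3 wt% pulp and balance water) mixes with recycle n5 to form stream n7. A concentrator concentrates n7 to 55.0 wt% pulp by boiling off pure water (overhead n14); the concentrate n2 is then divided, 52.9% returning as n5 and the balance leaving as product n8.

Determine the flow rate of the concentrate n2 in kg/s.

Overall pulp balance (none leaves overhead): pulp in fresh feed = pulp in product, i.e. 546×0.193 = (1−0.529)·n2·0.550.
n2 = 105.38/(0.550×0.471) = 406.79 kg/s.

406.8 kg/s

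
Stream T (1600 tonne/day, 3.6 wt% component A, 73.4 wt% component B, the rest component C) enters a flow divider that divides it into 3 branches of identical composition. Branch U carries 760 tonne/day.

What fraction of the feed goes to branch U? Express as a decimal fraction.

Fraction to U = 760/1600 = 0.4750.

0.475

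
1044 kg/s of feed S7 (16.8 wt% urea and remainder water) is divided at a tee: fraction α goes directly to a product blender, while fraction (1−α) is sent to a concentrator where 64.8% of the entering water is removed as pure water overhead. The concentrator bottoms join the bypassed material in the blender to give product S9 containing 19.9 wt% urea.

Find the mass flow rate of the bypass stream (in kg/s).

742.3 kg/s

All 1044×0.168 = 175.39 kg/s of urea reaches S9, so S9 = 175.39/0.199 = 881.37 kg/s and vapour = 162.63 kg/s.
The evaporator receives (1−α)·1044 of feed at 0.832 water and removes 0.648 of that water:
0.648×0.832×(1−α)×1044 = 162.63
(1−α) = 162.63/562.86 = 0.2889;  α = 0.7111.
Bypass flow = 0.7111×1044 = 742.34 kg/s.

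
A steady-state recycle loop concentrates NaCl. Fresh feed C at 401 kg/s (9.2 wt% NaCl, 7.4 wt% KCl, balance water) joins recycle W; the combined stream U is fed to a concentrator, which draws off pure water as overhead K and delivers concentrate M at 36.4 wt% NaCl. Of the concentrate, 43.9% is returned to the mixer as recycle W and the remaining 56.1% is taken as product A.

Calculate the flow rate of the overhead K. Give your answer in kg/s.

299.6 kg/s

Overall NaCl balance (none leaves overhead): NaCl in fresh feed = NaCl in product, i.e. 401×0.092 = (1−0.439)·M·0.364.
M = 36.892/(0.364×0.561) = 180.66 kg/s.
Recycle W = 0.439×180.66 = 79.311 kg/s.
Combined feed U = 401 + 79.311 = 480.31 kg/s.
Overhead K = U − M = 480.31 − 180.66 = 299.65 kg/s.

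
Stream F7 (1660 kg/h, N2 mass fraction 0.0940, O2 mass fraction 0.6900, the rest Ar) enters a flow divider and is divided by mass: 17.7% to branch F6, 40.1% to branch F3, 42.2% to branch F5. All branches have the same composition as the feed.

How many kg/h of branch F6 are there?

Branch F6 flow = 0.177×1660 = 293.82 kg/h.

293.8 kg/h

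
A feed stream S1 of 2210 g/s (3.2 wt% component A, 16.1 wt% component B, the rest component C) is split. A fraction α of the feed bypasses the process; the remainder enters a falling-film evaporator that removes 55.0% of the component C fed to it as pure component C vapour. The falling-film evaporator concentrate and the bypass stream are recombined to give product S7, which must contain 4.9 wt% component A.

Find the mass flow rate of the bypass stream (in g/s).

482.5 g/s

All 2210×0.032 = 70.72 g/s of component A reaches S7, so S7 = 70.72/0.049 = 1443.3 g/s and vapour = 766.73 g/s.
The evaporator receives (1−α)·2210 of feed at 0.807 component C and removes 0.550 of that component C:
0.550×0.807×(1−α)×2210 = 766.73
(1−α) = 766.73/980.91 = 0.7817;  α = 0.2183.
Bypass flow = 0.2183×2210 = 482.54 g/s.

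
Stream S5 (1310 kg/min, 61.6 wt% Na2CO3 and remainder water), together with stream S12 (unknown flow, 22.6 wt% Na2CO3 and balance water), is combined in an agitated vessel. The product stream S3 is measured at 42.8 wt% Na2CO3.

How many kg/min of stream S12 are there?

1219 kg/min

Let S12 be the unknown flow. Total out = 1310 + S12.
Na2CO3 balance: 806.96 + 0.226·S12 = 0.428·(1310 + S12)
(0.226 − 0.428)·S12 = 0.428×1310 − 806.96 = -246.28
S12 = -246.28 / -0.202 = 1219.2 kg/min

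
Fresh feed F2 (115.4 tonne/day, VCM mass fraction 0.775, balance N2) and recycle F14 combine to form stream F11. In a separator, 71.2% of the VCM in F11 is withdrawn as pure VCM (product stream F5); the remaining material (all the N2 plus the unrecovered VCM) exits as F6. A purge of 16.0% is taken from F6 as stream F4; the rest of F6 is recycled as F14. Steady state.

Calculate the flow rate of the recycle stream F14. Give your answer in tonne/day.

N2 enters only via F2 and leaves only via the purge: 115.4×0.225 = 0.160×(N2 in F6), and the separator passes all N2, so N2 in F11 = N2 in F6 = 162.28 tonne/day.
VCM in F11: m_A = 115.4×0.775 + (1−0.160)·(1−0.712)·m_A, so m_A = 89.435/0.7581 = 117.98 tonne/day.
F6 = (1−0.712)×117.98 + 162.28 = 196.26 tonne/day.
Recycle F14 = (1−0.160)×196.26 = 164.86 tonne/day.

164.9 tonne/day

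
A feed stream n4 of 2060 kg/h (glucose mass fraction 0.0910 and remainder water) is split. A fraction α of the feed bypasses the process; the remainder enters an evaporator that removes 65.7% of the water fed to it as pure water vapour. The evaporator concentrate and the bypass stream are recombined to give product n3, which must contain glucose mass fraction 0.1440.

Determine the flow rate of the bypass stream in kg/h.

All 2060×0.091 = 187.46 kg/h of glucose reaches n3, so n3 = 187.46/0.144 = 1301.8 kg/h and vapour = 758.19 kg/h.
The evaporator receives (1−α)·2060 of feed at 0.909 water and removes 0.657 of that water:
0.657×0.909×(1−α)×2060 = 758.19
(1−α) = 758.19/1230.3 = 0.6163;  α = 0.3837.
Bypass flow = 0.3837×2060 = 790.45 kg/h.

790.4 kg/h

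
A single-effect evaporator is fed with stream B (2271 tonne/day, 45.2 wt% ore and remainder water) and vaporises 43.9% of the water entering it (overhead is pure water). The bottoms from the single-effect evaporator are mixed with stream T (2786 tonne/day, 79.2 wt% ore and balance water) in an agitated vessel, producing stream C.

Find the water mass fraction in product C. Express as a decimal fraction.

Vapour removed = 0.439×0.548×2271 = 546.34 tonne/day; concentrate = 1724.7 tonne/day.
water reaching the mixer = 698.17 (from concentrate) + 2786×0.208 = 1277.7 tonne/day.
Product flow = 1724.7 + 2786 = 4510.7 tonne/day; water fraction = 0.2833.

0.2833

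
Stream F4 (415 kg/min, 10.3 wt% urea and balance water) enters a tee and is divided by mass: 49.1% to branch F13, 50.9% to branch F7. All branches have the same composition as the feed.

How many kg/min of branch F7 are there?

211.2 kg/min

Branch F7 flow = 0.509×415 = 211.24 kg/min.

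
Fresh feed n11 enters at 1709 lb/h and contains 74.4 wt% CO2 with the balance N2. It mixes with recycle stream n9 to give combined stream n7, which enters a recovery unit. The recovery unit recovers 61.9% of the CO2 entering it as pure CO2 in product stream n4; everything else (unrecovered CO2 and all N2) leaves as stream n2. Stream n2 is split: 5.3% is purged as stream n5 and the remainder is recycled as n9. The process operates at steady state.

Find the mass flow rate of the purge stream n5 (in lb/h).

477.7 lb/h

N2 enters only via n11 and leaves only via the purge: 1709×0.256 = 0.053×(N2 in n2), and the recovery unit passes all N2, so N2 in n7 = N2 in n2 = 8254.8 lb/h.
CO2 in n7: m_A = 1709×0.744 + (1−0.053)·(1−0.619)·m_A, so m_A = 1271.5/0.6392 = 1989.2 lb/h.
n2 = (1−0.619)×1989.2 + 8254.8 = 9012.7 lb/h.
Purge n5 = 0.053×9012.7 = 477.67 lb/h.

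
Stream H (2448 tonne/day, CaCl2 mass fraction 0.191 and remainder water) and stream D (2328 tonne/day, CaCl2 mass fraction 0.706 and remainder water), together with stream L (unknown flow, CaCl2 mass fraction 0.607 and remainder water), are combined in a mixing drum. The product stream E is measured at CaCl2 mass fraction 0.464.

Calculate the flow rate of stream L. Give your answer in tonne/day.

Let L be the unknown flow. Total out = 4776 + L.
CaCl2 balance: 2111.1 + 0.607·L = 0.464·(4776 + L)
(0.607 − 0.464)·L = 0.464×4776 − 2111.1 = 104.93
L = 104.93 / 0.143 = 733.76 tonne/day

733.8 tonne/day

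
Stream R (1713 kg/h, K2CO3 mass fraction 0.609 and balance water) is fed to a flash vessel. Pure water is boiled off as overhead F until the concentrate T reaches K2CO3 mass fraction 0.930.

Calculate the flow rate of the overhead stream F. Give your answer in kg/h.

591.3 kg/h

K2CO3 is conserved: 1713×0.609 = 1043.2 kg/h all reports to the concentrate.
Concentrate = 1043.2/(target fraction) = 1121.7 kg/h.
Overhead = 1713 − 1121.7 = 591.26 kg/h.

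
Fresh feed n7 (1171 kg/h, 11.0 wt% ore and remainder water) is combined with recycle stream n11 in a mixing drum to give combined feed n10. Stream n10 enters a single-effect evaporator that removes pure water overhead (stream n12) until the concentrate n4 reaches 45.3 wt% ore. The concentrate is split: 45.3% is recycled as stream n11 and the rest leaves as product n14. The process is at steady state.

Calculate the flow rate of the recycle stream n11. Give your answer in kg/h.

235.5 kg/h

Overall ore balance (none leaves overhead): ore in fresh feed = ore in product, i.e. 1171×0.110 = (1−0.453)·n4·0.453.
n4 = 128.81/(0.453×0.547) = 519.83 kg/h.
Recycle n11 = 0.453×519.83 = 235.48 kg/h.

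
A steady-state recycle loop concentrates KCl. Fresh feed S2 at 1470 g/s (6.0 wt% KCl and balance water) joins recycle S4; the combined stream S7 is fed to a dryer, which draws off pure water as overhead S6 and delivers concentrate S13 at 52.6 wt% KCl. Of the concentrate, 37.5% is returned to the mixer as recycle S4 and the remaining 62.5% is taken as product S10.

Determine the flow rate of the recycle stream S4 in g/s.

Overall KCl balance (none leaves overhead): KCl in fresh feed = KCl in product, i.e. 1470×0.060 = (1−0.375)·S13·0.526.
S13 = 88.2/(0.526×0.625) = 268.29 g/s.
Recycle S4 = 0.375×268.29 = 100.61 g/s.

100.6 g/s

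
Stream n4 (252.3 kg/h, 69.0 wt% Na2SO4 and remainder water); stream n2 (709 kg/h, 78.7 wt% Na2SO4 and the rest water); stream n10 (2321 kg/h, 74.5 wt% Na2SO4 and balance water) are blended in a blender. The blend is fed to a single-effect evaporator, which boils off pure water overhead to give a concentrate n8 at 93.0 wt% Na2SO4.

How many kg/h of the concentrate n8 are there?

Na2SO4 entering = 252.3×0.690 + 709×0.787 + 2321×0.745 = 2461.2 kg/h.
All Na2SO4 reports to n8, so n8 = 2461.2/0.930 = 2646.5 kg/h.

2646 kg/h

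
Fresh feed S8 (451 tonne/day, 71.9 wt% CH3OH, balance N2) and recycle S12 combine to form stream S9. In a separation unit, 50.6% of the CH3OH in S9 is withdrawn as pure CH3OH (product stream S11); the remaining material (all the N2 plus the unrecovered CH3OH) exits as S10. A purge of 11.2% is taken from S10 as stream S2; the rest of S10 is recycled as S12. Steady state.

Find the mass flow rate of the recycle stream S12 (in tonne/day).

N2 enters only via S8 and leaves only via the purge: 451×0.281 = 0.112×(N2 in S10), and the separation unit passes all N2, so N2 in S9 = N2 in S10 = 1131.5 tonne/day.
CH3OH in S9: m_A = 451×0.719 + (1−0.112)·(1−0.506)·m_A, so m_A = 324.27/0.5613 = 577.68 tonne/day.
S10 = (1−0.506)×577.68 + 1131.5 = 1416.9 tonne/day.
Recycle S12 = (1−0.112)×1416.9 = 1258.2 tonne/day.

1258 tonne/day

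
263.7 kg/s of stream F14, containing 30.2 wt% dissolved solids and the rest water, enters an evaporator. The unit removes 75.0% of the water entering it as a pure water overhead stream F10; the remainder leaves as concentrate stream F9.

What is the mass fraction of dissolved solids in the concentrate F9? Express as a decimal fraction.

0.634

dissolved solids is not removed: 263.7×0.302 = 79.637 kg/s of dissolved solids enters F9.
water entering = 263.7×0.698 = 184.06 kg/s; overhead removed = 0.750×184.06 = 138.05 kg/s.
Concentrate = 263.7 − 138.05 = 125.65 kg/s.
Mass fraction = 79.637/125.65 = 0.634.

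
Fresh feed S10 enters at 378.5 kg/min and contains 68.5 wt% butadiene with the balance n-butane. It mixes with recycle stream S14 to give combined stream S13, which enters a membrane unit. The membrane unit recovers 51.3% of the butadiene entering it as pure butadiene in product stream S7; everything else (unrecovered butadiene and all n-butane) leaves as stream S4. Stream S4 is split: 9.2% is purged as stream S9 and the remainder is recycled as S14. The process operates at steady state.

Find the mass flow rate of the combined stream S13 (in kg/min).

n-butane enters only via S10 and leaves only via the purge: 378.5×0.315 = 0.092×(n-butane in S4), and the membrane unit passes all n-butane, so n-butane in S13 = n-butane in S4 = 1296 kg/min.
butadiene in S13: m_A = 378.5×0.685 + (1−0.092)·(1−0.513)·m_A, so m_A = 259.27/0.5578 = 464.81 kg/min.
S13 = 464.81 + 1296 = 1760.8 kg/min.

1761 kg/min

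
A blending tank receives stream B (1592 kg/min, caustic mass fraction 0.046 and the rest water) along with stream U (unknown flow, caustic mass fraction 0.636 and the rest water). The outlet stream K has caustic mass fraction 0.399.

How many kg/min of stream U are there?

2371 kg/min

Let U be the unknown flow. Total out = 1592 + U.
caustic balance: 73.232 + 0.636·U = 0.399·(1592 + U)
(0.636 − 0.399)·U = 0.399×1592 − 73.232 = 561.98
U = 561.98 / 0.237 = 2371.2 kg/min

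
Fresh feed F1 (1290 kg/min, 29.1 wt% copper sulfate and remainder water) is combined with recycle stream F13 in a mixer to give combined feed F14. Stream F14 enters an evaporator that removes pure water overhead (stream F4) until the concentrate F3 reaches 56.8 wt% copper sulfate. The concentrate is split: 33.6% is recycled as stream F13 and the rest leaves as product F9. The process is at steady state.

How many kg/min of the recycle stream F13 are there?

Overall copper sulfate balance (none leaves overhead): copper sulfate in fresh feed = copper sulfate in product, i.e. 1290×0.291 = (1−0.336)·F3·0.568.
F3 = 375.39/(0.568×0.664) = 995.33 kg/min.
Recycle F13 = 0.336×995.33 = 334.43 kg/min.

334.4 kg/min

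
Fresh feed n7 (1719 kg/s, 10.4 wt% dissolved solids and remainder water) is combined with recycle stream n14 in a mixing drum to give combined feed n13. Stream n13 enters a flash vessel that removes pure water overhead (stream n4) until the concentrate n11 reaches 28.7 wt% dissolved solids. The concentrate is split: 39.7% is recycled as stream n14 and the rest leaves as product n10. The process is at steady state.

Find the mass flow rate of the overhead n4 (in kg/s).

1096 kg/s

Overall dissolved solids balance (none leaves overhead): dissolved solids in fresh feed = dissolved solids in product, i.e. 1719×0.104 = (1−0.397)·n11·0.287.
n11 = 178.78/(0.287×0.603) = 1033 kg/s.
Recycle n14 = 0.397×1033 = 410.11 kg/s.
Combined feed n13 = 1719 + 410.11 = 2129.1 kg/s.
Overhead n4 = n13 − n11 = 2129.1 − 1033 = 1096.1 kg/s.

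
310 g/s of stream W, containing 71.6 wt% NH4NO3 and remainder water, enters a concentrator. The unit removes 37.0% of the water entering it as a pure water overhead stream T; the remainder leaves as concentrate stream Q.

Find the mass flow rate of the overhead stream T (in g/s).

water entering = 310×0.284 = 88.04 g/s; overhead removed = 0.370×88.04 = 32.575 g/s.

32.57 g/s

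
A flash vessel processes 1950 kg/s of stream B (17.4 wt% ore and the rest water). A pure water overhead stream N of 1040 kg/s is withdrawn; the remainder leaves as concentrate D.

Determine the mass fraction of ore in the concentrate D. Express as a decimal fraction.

0.373

ore is not removed: 1950×0.174 = 339.3 kg/s of ore enters D.
Concentrate = 1950 − 1040 = 910 kg/s.
Mass fraction = 339.3/910 = 0.373.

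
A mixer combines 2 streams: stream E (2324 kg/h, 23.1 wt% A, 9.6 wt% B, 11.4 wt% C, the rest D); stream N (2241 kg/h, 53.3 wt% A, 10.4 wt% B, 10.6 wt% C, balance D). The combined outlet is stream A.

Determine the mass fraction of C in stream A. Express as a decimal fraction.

Total flow out = 2324 + 2241 = 4565 kg/h.
C in = 2324×0.114 + 2241×0.106 = 502.48 kg/h.
C mass fraction in A = 502.48/4565 = 0.1101.

0.1101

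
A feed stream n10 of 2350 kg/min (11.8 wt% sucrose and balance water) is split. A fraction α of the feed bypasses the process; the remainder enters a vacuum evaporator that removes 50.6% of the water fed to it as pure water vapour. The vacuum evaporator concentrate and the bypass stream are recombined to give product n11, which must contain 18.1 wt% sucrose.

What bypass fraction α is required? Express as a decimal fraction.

0.220

All 2350×0.118 = 277.3 kg/min of sucrose reaches n11, so n11 = 277.3/0.181 = 1532 kg/min and vapour = 817.96 kg/min.
The evaporator receives (1−α)·2350 of feed at 0.882 water and removes 0.506 of that water:
0.506×0.882×(1−α)×2350 = 817.96
(1−α) = 817.96/1048.8 = 0.7799;  α = 0.2201.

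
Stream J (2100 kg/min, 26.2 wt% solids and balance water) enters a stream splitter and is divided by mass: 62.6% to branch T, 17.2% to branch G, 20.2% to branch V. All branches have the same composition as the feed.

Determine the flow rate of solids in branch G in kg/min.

94.63 kg/min

Branch G total = 0.172×2100 = 361.2 kg/min.
solids in G = 0.262×361.2 = 94.634 kg/min.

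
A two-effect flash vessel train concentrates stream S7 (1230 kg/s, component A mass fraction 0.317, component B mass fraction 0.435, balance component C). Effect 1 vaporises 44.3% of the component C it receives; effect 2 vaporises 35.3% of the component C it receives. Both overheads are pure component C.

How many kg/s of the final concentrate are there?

component C in feed = 1230×0.248 = 305.04 kg/s.
After stage 1: component C left = (1−0.443)×305.04 = 169.91; stream total = 1094.9 kg/s.
After stage 2: component C left = (1−0.353)×169.91 = 109.93; final concentrate = 1034.9 kg/s.

1035 kg/s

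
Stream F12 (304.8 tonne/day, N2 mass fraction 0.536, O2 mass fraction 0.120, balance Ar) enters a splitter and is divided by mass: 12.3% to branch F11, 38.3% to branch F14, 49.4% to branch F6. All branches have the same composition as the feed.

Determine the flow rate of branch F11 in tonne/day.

Branch F11 flow = 0.123×304.8 = 37.49 tonne/day.

37.49 tonne/day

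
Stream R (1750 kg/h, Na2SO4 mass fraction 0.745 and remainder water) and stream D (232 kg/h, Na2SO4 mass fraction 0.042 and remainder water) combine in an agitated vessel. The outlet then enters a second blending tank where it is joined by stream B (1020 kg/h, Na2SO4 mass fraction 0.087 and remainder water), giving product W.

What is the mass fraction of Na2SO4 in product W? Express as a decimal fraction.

Overall, product flow = 3002 kg/h.
Na2SO4 in = 1750×0.745 + 232×0.042 + 1020×0.087 = 1402.2 kg/h.
Na2SO4 fraction in W = 0.467.

0.467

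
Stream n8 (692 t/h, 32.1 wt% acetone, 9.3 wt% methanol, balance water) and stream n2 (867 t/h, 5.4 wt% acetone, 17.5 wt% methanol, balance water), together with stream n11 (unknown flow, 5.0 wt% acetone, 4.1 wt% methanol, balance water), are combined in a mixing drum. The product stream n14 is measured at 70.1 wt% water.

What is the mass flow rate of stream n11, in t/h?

90.82 t/h

Let n11 be the unknown flow. Total out = 1559 + n11.
water balance: 1074 + 0.909·n11 = 0.701·(1559 + n11)
(0.909 − 0.701)·n11 = 0.701×1559 − 1074 = 18.89
n11 = 18.89 / 0.208 = 90.817 t/h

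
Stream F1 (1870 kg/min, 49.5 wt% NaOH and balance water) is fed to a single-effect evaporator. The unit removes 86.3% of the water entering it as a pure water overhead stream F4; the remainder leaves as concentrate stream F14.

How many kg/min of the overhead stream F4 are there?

815 kg/min

water entering = 1870×0.505 = 944.35 kg/min; overhead removed = 0.863×944.35 = 814.97 kg/min.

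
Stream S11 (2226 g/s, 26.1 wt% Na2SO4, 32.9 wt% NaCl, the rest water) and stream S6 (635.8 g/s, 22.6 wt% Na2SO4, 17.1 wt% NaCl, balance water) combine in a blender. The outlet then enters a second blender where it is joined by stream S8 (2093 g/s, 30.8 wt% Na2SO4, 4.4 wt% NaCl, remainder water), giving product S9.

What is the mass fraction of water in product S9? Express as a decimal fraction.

0.535

Overall, product flow = 4954.8 g/s.
water in = 2226×0.410 + 635.8×0.603 + 2093×0.648 = 2652.3 g/s.
water fraction in S9 = 0.535.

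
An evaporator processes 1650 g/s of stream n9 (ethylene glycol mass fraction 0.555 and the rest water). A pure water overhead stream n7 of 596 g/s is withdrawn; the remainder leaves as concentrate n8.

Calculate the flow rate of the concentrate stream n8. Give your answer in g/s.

1054 g/s

Concentrate = 1650 − 596 = 1054 g/s.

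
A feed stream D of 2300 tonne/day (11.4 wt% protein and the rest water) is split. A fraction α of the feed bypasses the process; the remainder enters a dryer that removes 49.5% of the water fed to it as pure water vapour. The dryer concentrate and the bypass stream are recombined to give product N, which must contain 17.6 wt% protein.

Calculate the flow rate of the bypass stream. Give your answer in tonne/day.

452.6 tonne/day

All 2300×0.114 = 262.2 tonne/day of protein reaches N, so N = 262.2/0.176 = 1489.8 tonne/day and vapour = 810.23 tonne/day.
The evaporator receives (1−α)·2300 of feed at 0.886 water and removes 0.495 of that water:
0.495×0.886×(1−α)×2300 = 810.23
(1−α) = 810.23/1008.7 = 0.8032;  α = 0.1968.
Bypass flow = 0.1968×2300 = 452.57 tonne/day.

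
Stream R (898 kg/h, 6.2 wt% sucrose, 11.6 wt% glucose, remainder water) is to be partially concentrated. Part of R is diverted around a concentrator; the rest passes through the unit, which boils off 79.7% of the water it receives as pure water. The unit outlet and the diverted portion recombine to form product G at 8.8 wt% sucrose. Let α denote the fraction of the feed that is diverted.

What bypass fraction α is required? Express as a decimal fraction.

0.549

All 898×0.062 = 55.676 kg/h of sucrose reaches G, so G = 55.676/0.088 = 632.68 kg/h and vapour = 265.32 kg/h.
The evaporator receives (1−α)·898 of feed at 0.822 water and removes 0.797 of that water:
0.797×0.822×(1−α)×898 = 265.32
(1−α) = 265.32/588.31 = 0.4510;  α = 0.5490.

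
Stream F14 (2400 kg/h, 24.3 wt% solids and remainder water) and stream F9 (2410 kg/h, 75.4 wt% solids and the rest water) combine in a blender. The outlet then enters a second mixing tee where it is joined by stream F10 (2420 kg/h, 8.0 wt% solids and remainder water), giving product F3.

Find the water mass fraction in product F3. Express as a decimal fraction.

Overall, product flow = 7230 kg/h.
water in = 2400×0.757 + 2410×0.246 + 2420×0.920 = 4636.1 kg/h.
water fraction in F3 = 0.641.

0.641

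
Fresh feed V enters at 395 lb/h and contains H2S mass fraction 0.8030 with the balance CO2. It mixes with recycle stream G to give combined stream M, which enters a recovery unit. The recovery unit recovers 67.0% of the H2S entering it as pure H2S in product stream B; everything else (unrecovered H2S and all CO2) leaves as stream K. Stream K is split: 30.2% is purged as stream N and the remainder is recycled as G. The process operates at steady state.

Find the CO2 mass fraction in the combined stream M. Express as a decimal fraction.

CO2 enters only via V and leaves only via the purge: 395×0.197 = 0.302×(CO2 in K), and the recovery unit passes all CO2, so CO2 in M = CO2 in K = 257.67 lb/h.
H2S in M: m_A = 395×0.803 + (1−0.302)·(1−0.670)·m_A, so m_A = 317.19/0.7697 = 412.11 lb/h.
M = 412.11 + 257.67 = 669.78 lb/h.
CO2 fraction in M = 257.67/669.78 = 0.3847.

0.3847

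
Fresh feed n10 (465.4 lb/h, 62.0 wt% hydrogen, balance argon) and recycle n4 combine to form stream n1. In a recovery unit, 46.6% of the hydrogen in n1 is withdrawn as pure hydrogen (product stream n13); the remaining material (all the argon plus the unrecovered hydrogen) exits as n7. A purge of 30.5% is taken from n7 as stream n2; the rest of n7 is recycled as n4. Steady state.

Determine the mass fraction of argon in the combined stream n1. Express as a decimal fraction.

argon enters only via n10 and leaves only via the purge: 465.4×0.380 = 0.305×(argon in n7), and the recovery unit passes all argon, so argon in n1 = argon in n7 = 579.84 lb/h.
hydrogen in n1: m_A = 465.4×0.620 + (1−0.305)·(1−0.466)·m_A, so m_A = 288.55/0.6289 = 458.84 lb/h.
n1 = 458.84 + 579.84 = 1038.7 lb/h.
argon fraction in n1 = 579.84/1038.7 = 0.558.

0.558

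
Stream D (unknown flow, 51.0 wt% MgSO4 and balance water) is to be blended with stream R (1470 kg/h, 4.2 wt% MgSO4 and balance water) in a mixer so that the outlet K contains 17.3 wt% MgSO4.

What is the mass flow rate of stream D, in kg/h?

571.4 kg/h

Let D be the unknown flow. Total out = 1470 + D.
MgSO4 balance: 61.74 + 0.510·D = 0.173·(1470 + D)
(0.510 − 0.173)·D = 0.173×1470 − 61.74 = 192.57
D = 192.57 / 0.337 = 571.42 kg/h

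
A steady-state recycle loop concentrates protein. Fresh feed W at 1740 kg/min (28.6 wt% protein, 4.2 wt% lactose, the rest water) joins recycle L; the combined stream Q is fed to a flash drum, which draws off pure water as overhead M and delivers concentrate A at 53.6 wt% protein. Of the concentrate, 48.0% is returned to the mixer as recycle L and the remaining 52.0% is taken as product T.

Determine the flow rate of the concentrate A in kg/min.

Overall protein balance (none leaves overhead): protein in fresh feed = protein in product, i.e. 1740×0.286 = (1−0.480)·A·0.536.
A = 497.64/(0.536×0.520) = 1785.4 kg/min.

1785 kg/min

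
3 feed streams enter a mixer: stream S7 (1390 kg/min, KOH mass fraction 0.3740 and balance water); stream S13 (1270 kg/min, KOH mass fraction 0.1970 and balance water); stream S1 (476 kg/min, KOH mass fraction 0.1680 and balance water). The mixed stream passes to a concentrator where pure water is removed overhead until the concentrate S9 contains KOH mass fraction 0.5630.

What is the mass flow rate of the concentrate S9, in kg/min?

KOH entering = 1390×0.374 + 1270×0.197 + 476×0.168 = 850.02 kg/min.
All KOH reports to S9, so S9 = 850.02/0.563 = 1509.8 kg/min.

1510 kg/min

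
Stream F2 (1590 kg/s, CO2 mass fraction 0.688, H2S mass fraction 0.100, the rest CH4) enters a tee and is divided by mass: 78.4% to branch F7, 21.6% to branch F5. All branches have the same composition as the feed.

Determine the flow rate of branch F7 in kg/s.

1247 kg/s

Branch F7 flow = 0.784×1590 = 1246.6 kg/s.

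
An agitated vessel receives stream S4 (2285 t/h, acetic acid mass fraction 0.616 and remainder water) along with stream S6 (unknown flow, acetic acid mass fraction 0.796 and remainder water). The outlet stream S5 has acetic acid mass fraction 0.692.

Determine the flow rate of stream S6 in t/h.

1670 t/h

Let S6 be the unknown flow. Total out = 2285 + S6.
acetic acid balance: 1407.6 + 0.796·S6 = 0.692·(2285 + S6)
(0.796 − 0.692)·S6 = 0.692×2285 − 1407.6 = 173.66
S6 = 173.66 / 0.104 = 1669.8 t/h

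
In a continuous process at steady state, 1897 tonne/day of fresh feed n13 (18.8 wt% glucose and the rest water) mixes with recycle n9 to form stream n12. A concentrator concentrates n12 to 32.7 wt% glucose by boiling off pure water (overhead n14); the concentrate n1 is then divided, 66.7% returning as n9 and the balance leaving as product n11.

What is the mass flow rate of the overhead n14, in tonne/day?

Overall glucose balance (none leaves overhead): glucose in fresh feed = glucose in product, i.e. 1897×0.188 = (1−0.667)·n1·0.327.
n1 = 356.64/(0.327×0.333) = 3275.2 tonne/day.
Recycle n9 = 0.667×3275.2 = 2184.5 tonne/day.
Combined feed n12 = 1897 + 2184.5 = 4081.5 tonne/day.
Overhead n14 = n12 − n1 = 4081.5 − 3275.2 = 806.37 tonne/day.

806.4 tonne/day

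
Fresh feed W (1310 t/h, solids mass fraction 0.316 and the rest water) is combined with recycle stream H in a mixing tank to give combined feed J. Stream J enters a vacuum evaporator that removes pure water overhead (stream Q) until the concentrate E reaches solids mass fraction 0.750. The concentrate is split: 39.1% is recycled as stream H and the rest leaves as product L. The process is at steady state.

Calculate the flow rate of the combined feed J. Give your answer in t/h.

1664 t/h

Overall solids balance (none leaves overhead): solids in fresh feed = solids in product, i.e. 1310×0.316 = (1−0.391)·E·0.750.
E = 413.96/(0.750×0.609) = 906.32 t/h.
Recycle H = 0.391×906.32 = 354.37 t/h.
Combined feed J = 1310 + 354.37 = 1664.4 t/h.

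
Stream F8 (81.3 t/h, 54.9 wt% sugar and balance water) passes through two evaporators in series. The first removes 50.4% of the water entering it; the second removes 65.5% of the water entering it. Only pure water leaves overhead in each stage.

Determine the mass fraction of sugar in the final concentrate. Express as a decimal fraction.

water in feed = 81.3×0.451 = 36.666 t/h.
After stage 1: water left = (1−0.504)×36.666 = 18.186; stream total = 62.82 t/h.
After stage 2: water left = (1−0.655)×18.186 = 6.2743; final concentrate = 50.908 t/h.
sugar fraction = 44.634/50.908 = 0.877.

0.877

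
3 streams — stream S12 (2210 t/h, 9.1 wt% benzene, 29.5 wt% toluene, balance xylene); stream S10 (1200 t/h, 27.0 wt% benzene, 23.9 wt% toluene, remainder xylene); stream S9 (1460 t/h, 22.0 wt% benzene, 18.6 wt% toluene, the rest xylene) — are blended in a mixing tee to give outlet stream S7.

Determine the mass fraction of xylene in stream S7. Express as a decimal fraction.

0.578

Total flow out = 2210 + 1200 + 1460 = 4870 t/h.
xylene in = 2210×0.614 + 1200×0.491 + 1460×0.594 = 2813.4 t/h.
xylene mass fraction in S7 = 2813.4/4870 = 0.578.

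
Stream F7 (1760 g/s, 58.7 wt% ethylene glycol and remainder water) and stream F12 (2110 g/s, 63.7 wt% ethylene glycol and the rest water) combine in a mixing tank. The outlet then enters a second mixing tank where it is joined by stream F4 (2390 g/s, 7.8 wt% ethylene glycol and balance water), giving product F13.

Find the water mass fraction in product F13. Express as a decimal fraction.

0.590

Overall, product flow = 6260 g/s.
water in = 1760×0.413 + 2110×0.363 + 2390×0.922 = 3696.4 g/s.
water fraction in F13 = 0.590.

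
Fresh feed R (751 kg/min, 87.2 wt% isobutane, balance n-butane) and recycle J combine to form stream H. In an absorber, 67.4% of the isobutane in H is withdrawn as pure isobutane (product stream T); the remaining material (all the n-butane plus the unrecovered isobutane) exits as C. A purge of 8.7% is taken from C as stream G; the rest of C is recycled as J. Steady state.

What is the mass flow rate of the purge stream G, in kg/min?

n-butane enters only via R and leaves only via the purge: 751×0.128 = 0.087×(n-butane in C), and the absorber passes all n-butane, so n-butane in H = n-butane in C = 1104.9 kg/min.
isobutane in H: m_A = 751×0.872 + (1−0.087)·(1−0.674)·m_A, so m_A = 654.87/0.7024 = 932.39 kg/min.
C = (1−0.674)×932.39 + 1104.9 = 1408.9 kg/min.
Purge G = 0.087×1408.9 = 122.57 kg/min.

122.6 kg/min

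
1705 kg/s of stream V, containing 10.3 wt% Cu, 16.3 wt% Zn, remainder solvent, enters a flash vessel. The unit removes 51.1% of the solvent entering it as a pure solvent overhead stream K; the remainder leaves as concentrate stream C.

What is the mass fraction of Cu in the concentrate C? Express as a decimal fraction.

0.1648

Cu is not removed: 1705×0.103 = 175.61 kg/s of Cu enters C.
solvent entering = 1705×0.734 = 1251.5 kg/s; overhead removed = 0.511×1251.5 = 639.5 kg/s.
Concentrate = 1705 − 639.5 = 1065.5 kg/s.
Mass fraction = 175.61/1065.5 = 0.1648.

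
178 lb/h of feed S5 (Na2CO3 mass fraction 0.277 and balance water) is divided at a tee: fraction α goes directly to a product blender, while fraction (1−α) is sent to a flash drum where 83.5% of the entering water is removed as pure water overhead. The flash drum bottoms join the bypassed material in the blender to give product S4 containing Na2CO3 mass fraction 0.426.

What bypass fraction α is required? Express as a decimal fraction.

All 178×0.277 = 49.306 lb/h of Na2CO3 reaches S4, so S4 = 49.306/0.426 = 115.74 lb/h and vapour = 62.258 lb/h.
The evaporator receives (1−α)·178 of feed at 0.723 water and removes 0.835 of that water:
0.835×0.723×(1−α)×178 = 62.258
(1−α) = 62.258/107.46 = 0.5794;  α = 0.4206.

0.421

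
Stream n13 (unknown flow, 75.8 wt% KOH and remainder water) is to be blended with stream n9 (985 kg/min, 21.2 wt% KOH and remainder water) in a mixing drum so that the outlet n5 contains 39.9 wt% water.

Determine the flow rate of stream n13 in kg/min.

2441 kg/min

Let n13 be the unknown flow. Total out = 985 + n13.
water balance: 776.18 + 0.242·n13 = 0.399·(985 + n13)
(0.242 − 0.399)·n13 = 0.399×985 − 776.18 = -383.17
n13 = -383.17 / -0.157 = 2440.5 kg/min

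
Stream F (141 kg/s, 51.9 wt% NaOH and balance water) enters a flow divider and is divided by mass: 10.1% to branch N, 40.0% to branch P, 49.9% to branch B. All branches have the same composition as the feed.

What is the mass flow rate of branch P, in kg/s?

Branch P flow = 0.400×141 = 56.4 kg/s.

56.4 kg/s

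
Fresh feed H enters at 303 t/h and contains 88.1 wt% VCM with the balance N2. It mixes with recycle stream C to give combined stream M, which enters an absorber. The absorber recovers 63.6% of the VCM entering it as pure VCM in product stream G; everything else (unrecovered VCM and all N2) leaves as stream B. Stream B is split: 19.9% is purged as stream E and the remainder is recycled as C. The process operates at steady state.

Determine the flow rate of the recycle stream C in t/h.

N2 enters only via H and leaves only via the purge: 303×0.119 = 0.199×(N2 in B), and the absorber passes all N2, so N2 in M = N2 in B = 181.19 t/h.
VCM in M: m_A = 303×0.881 + (1−0.199)·(1−0.636)·m_A, so m_A = 266.94/0.7084 = 376.81 t/h.
B = (1−0.636)×376.81 + 181.19 = 318.35 t/h.
Recycle C = (1−0.199)×318.35 = 255 t/h.

255 t/h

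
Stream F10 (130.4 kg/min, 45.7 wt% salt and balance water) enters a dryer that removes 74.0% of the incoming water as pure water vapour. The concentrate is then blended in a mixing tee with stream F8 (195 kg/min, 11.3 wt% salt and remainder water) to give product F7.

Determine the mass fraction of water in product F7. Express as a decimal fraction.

Vapour removed = 0.740×0.543×130.4 = 52.397 kg/min; concentrate = 78.003 kg/min.
water reaching the mixer = 18.41 (from concentrate) + 195×0.887 = 191.37 kg/min.
Product flow = 78.003 + 195 = 273 kg/min; water fraction = 0.701.

0.701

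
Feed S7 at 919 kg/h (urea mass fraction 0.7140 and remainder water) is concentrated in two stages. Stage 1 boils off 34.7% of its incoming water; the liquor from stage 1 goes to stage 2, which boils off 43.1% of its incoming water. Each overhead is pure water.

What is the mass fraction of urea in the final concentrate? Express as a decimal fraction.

water in feed = 919×0.286 = 262.83 kg/h.
After stage 1: water left = (1−0.347)×262.83 = 171.63; stream total = 827.8 kg/h.
After stage 2: water left = (1−0.431)×171.63 = 97.658; final concentrate = 753.82 kg/h.
urea fraction = 656.17/753.82 = 0.8705.

0.8705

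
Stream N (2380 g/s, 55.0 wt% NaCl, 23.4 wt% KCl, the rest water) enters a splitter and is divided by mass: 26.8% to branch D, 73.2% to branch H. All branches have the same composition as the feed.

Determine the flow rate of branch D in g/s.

637.8 g/s

Branch D flow = 0.268×2380 = 637.84 g/s.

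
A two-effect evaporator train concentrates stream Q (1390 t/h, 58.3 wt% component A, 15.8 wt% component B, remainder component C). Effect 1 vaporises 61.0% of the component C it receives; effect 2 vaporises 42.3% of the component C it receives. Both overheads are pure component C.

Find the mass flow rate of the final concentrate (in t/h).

component C in feed = 1390×0.259 = 360.01 t/h.
After stage 1: component C left = (1−0.610)×360.01 = 140.4; stream total = 1170.4 t/h.
After stage 2: component C left = (1−0.423)×140.4 = 81.013; final concentrate = 1111 t/h.

1111 t/h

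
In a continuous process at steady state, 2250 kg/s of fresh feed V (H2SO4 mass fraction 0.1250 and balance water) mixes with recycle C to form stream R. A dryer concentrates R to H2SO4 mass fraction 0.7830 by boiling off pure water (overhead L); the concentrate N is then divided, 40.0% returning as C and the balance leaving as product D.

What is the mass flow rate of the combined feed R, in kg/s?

2489 kg/s

Overall H2SO4 balance (none leaves overhead): H2SO4 in fresh feed = H2SO4 in product, i.e. 2250×0.125 = (1−0.400)·N·0.783.
N = 281.25/(0.783×0.600) = 598.66 kg/s.
Recycle C = 0.400×598.66 = 239.46 kg/s.
Combined feed R = 2250 + 239.46 = 2489.5 kg/s.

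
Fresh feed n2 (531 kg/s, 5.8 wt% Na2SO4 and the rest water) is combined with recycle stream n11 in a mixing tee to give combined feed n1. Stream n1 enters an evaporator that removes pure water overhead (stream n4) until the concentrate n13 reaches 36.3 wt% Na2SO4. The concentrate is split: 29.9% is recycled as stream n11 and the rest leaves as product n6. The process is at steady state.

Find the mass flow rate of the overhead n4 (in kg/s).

Overall Na2SO4 balance (none leaves overhead): Na2SO4 in fresh feed = Na2SO4 in product, i.e. 531×0.058 = (1−0.299)·n13·0.363.
n13 = 30.798/(0.363×0.701) = 121.03 kg/s.
Recycle n11 = 0.299×121.03 = 36.188 kg/s.
Combined feed n1 = 531 + 36.188 = 567.19 kg/s.
Overhead n4 = n1 − n13 = 567.19 − 121.03 = 446.16 kg/s.

446.2 kg/s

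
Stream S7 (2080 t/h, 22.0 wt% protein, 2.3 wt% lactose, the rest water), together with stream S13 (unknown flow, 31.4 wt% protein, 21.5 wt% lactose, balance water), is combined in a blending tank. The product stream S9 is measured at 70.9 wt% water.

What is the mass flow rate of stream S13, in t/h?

Let S13 be the unknown flow. Total out = 2080 + S13.
water balance: 1574.6 + 0.471·S13 = 0.709·(2080 + S13)
(0.471 − 0.709)·S13 = 0.709×2080 − 1574.6 = -99.84
S13 = -99.84 / -0.238 = 419.5 t/h

419.5 t/h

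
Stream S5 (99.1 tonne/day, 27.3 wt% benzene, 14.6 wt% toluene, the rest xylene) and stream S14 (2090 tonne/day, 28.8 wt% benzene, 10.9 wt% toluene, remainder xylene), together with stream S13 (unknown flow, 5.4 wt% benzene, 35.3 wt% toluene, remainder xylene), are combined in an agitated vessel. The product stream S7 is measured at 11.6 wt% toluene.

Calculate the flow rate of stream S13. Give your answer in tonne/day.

Let S13 be the unknown flow. Total out = 2189.1 + S13.
toluene balance: 242.28 + 0.353·S13 = 0.116·(2189.1 + S13)
(0.353 − 0.116)·S13 = 0.116×2189.1 − 242.28 = 11.657
S13 = 11.657 / 0.237 = 49.186 tonne/day

49.19 tonne/day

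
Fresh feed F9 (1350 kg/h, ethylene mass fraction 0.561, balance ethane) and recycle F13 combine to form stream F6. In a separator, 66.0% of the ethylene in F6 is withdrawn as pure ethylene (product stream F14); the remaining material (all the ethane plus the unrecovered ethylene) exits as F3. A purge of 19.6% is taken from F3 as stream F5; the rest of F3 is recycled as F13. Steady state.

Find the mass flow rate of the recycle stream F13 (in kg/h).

2716 kg/h

ethane enters only via F9 and leaves only via the purge: 1350×0.439 = 0.196×(ethane in F3), and the separator passes all ethane, so ethane in F6 = ethane in F3 = 3023.7 kg/h.
ethylene in F6: m_A = 1350×0.561 + (1−0.196)·(1−0.660)·m_A, so m_A = 757.35/0.7266 = 1042.3 kg/h.
F3 = (1−0.660)×1042.3 + 3023.7 = 3378.1 kg/h.
Recycle F13 = (1−0.196)×3378.1 = 2716 kg/h.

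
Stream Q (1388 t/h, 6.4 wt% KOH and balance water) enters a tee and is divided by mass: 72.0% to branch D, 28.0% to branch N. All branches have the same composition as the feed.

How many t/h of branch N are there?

388.6 t/h

Branch N flow = 0.280×1388 = 388.64 t/h.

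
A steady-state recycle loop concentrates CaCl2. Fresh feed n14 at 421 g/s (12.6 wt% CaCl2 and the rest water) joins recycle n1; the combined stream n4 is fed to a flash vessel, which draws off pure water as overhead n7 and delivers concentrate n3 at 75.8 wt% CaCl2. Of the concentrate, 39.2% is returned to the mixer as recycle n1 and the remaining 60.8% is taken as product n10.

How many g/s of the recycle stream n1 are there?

Overall CaCl2 balance (none leaves overhead): CaCl2 in fresh feed = CaCl2 in product, i.e. 421×0.126 = (1−0.392)·n3·0.758.
n3 = 53.046/(0.758×0.608) = 115.1 g/s.
Recycle n1 = 0.392×115.1 = 45.12 g/s.

45.12 g/s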